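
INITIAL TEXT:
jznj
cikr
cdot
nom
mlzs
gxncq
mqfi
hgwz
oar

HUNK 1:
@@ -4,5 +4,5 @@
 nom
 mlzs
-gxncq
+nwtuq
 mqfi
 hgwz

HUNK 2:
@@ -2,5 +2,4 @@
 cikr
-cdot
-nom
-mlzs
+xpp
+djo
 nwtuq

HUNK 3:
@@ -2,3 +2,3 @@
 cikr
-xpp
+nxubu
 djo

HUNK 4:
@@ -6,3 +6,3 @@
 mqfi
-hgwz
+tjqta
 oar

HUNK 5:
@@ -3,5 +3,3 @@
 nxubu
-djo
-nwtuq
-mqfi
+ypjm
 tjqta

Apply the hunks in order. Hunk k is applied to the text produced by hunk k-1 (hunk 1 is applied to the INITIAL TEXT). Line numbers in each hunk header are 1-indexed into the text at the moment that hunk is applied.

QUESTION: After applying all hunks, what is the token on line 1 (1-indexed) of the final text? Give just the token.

Hunk 1: at line 4 remove [gxncq] add [nwtuq] -> 9 lines: jznj cikr cdot nom mlzs nwtuq mqfi hgwz oar
Hunk 2: at line 2 remove [cdot,nom,mlzs] add [xpp,djo] -> 8 lines: jznj cikr xpp djo nwtuq mqfi hgwz oar
Hunk 3: at line 2 remove [xpp] add [nxubu] -> 8 lines: jznj cikr nxubu djo nwtuq mqfi hgwz oar
Hunk 4: at line 6 remove [hgwz] add [tjqta] -> 8 lines: jznj cikr nxubu djo nwtuq mqfi tjqta oar
Hunk 5: at line 3 remove [djo,nwtuq,mqfi] add [ypjm] -> 6 lines: jznj cikr nxubu ypjm tjqta oar
Final line 1: jznj

Answer: jznj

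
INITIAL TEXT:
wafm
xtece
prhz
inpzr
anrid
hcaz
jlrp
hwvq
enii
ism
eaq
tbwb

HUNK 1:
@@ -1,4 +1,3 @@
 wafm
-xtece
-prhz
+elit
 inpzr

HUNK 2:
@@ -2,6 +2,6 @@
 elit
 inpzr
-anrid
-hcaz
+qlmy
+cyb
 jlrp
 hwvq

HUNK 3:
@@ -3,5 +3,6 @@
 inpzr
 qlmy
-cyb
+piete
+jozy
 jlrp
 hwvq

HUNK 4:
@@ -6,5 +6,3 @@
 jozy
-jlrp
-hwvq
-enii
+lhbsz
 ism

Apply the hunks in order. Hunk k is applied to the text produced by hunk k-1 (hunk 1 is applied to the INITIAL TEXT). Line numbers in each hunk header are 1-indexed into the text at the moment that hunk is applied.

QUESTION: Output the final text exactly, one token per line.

Answer: wafm
elit
inpzr
qlmy
piete
jozy
lhbsz
ism
eaq
tbwb

Derivation:
Hunk 1: at line 1 remove [xtece,prhz] add [elit] -> 11 lines: wafm elit inpzr anrid hcaz jlrp hwvq enii ism eaq tbwb
Hunk 2: at line 2 remove [anrid,hcaz] add [qlmy,cyb] -> 11 lines: wafm elit inpzr qlmy cyb jlrp hwvq enii ism eaq tbwb
Hunk 3: at line 3 remove [cyb] add [piete,jozy] -> 12 lines: wafm elit inpzr qlmy piete jozy jlrp hwvq enii ism eaq tbwb
Hunk 4: at line 6 remove [jlrp,hwvq,enii] add [lhbsz] -> 10 lines: wafm elit inpzr qlmy piete jozy lhbsz ism eaq tbwb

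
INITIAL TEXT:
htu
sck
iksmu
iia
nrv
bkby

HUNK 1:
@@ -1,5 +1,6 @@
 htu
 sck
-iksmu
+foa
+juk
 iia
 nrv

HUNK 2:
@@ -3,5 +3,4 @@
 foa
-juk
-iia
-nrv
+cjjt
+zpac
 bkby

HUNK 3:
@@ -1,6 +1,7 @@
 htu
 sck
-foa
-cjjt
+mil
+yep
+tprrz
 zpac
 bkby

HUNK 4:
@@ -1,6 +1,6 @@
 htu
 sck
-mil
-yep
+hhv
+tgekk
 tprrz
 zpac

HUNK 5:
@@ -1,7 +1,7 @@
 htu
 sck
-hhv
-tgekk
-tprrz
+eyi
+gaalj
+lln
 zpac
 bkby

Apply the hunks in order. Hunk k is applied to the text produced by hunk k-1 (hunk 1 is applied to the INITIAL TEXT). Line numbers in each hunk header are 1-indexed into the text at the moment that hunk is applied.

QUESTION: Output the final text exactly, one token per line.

Hunk 1: at line 1 remove [iksmu] add [foa,juk] -> 7 lines: htu sck foa juk iia nrv bkby
Hunk 2: at line 3 remove [juk,iia,nrv] add [cjjt,zpac] -> 6 lines: htu sck foa cjjt zpac bkby
Hunk 3: at line 1 remove [foa,cjjt] add [mil,yep,tprrz] -> 7 lines: htu sck mil yep tprrz zpac bkby
Hunk 4: at line 1 remove [mil,yep] add [hhv,tgekk] -> 7 lines: htu sck hhv tgekk tprrz zpac bkby
Hunk 5: at line 1 remove [hhv,tgekk,tprrz] add [eyi,gaalj,lln] -> 7 lines: htu sck eyi gaalj lln zpac bkby

Answer: htu
sck
eyi
gaalj
lln
zpac
bkby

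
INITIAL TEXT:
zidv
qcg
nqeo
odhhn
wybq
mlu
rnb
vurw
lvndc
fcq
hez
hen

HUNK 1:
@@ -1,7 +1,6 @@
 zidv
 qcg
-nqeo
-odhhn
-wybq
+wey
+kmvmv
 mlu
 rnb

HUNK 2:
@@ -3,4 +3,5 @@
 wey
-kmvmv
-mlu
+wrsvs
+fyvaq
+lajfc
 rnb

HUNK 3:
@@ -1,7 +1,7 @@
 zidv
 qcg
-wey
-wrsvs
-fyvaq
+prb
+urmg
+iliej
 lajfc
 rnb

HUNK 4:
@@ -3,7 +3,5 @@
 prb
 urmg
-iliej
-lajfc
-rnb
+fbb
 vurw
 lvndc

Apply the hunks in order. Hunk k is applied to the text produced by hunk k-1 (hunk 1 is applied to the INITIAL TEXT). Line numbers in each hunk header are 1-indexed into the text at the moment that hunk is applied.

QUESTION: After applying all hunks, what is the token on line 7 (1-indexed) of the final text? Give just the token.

Hunk 1: at line 1 remove [nqeo,odhhn,wybq] add [wey,kmvmv] -> 11 lines: zidv qcg wey kmvmv mlu rnb vurw lvndc fcq hez hen
Hunk 2: at line 3 remove [kmvmv,mlu] add [wrsvs,fyvaq,lajfc] -> 12 lines: zidv qcg wey wrsvs fyvaq lajfc rnb vurw lvndc fcq hez hen
Hunk 3: at line 1 remove [wey,wrsvs,fyvaq] add [prb,urmg,iliej] -> 12 lines: zidv qcg prb urmg iliej lajfc rnb vurw lvndc fcq hez hen
Hunk 4: at line 3 remove [iliej,lajfc,rnb] add [fbb] -> 10 lines: zidv qcg prb urmg fbb vurw lvndc fcq hez hen
Final line 7: lvndc

Answer: lvndc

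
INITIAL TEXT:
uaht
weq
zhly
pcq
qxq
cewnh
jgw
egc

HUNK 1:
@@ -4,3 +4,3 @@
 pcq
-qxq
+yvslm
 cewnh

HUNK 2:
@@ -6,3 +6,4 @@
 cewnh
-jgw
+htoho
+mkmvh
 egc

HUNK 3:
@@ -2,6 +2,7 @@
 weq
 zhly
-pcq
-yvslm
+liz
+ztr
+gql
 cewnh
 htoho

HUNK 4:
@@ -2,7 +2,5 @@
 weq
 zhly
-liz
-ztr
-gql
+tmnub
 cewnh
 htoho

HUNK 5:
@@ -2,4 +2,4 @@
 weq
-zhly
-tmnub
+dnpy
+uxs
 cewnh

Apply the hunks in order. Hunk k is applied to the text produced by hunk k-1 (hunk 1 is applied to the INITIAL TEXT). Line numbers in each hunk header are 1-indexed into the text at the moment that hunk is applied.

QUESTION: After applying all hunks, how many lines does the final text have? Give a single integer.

Answer: 8

Derivation:
Hunk 1: at line 4 remove [qxq] add [yvslm] -> 8 lines: uaht weq zhly pcq yvslm cewnh jgw egc
Hunk 2: at line 6 remove [jgw] add [htoho,mkmvh] -> 9 lines: uaht weq zhly pcq yvslm cewnh htoho mkmvh egc
Hunk 3: at line 2 remove [pcq,yvslm] add [liz,ztr,gql] -> 10 lines: uaht weq zhly liz ztr gql cewnh htoho mkmvh egc
Hunk 4: at line 2 remove [liz,ztr,gql] add [tmnub] -> 8 lines: uaht weq zhly tmnub cewnh htoho mkmvh egc
Hunk 5: at line 2 remove [zhly,tmnub] add [dnpy,uxs] -> 8 lines: uaht weq dnpy uxs cewnh htoho mkmvh egc
Final line count: 8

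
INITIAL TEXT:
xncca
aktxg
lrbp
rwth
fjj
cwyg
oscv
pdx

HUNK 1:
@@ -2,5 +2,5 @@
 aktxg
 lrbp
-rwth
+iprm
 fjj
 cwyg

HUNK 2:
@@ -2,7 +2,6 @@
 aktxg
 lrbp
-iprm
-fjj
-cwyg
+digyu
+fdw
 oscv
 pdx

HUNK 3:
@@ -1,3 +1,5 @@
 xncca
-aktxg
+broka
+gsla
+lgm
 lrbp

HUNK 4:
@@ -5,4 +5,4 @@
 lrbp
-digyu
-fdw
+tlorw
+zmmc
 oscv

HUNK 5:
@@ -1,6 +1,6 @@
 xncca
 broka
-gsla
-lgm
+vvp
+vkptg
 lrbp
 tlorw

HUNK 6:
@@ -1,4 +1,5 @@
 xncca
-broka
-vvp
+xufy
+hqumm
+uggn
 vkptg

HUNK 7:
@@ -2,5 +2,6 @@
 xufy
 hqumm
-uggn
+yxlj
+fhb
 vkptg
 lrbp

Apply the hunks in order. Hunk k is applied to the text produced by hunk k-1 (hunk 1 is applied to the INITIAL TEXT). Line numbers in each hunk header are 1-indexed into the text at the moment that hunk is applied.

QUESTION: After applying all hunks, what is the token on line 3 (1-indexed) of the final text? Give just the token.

Answer: hqumm

Derivation:
Hunk 1: at line 2 remove [rwth] add [iprm] -> 8 lines: xncca aktxg lrbp iprm fjj cwyg oscv pdx
Hunk 2: at line 2 remove [iprm,fjj,cwyg] add [digyu,fdw] -> 7 lines: xncca aktxg lrbp digyu fdw oscv pdx
Hunk 3: at line 1 remove [aktxg] add [broka,gsla,lgm] -> 9 lines: xncca broka gsla lgm lrbp digyu fdw oscv pdx
Hunk 4: at line 5 remove [digyu,fdw] add [tlorw,zmmc] -> 9 lines: xncca broka gsla lgm lrbp tlorw zmmc oscv pdx
Hunk 5: at line 1 remove [gsla,lgm] add [vvp,vkptg] -> 9 lines: xncca broka vvp vkptg lrbp tlorw zmmc oscv pdx
Hunk 6: at line 1 remove [broka,vvp] add [xufy,hqumm,uggn] -> 10 lines: xncca xufy hqumm uggn vkptg lrbp tlorw zmmc oscv pdx
Hunk 7: at line 2 remove [uggn] add [yxlj,fhb] -> 11 lines: xncca xufy hqumm yxlj fhb vkptg lrbp tlorw zmmc oscv pdx
Final line 3: hqumm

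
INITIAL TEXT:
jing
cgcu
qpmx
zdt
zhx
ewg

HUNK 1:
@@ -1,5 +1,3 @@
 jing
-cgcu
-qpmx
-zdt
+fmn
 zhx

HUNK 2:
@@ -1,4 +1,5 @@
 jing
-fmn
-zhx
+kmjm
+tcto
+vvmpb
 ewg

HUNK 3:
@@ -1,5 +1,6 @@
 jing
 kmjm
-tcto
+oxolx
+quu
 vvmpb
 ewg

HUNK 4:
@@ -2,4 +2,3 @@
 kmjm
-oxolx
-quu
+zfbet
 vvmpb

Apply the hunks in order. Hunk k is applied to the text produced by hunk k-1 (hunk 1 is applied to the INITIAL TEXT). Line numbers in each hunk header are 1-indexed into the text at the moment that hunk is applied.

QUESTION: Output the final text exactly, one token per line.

Hunk 1: at line 1 remove [cgcu,qpmx,zdt] add [fmn] -> 4 lines: jing fmn zhx ewg
Hunk 2: at line 1 remove [fmn,zhx] add [kmjm,tcto,vvmpb] -> 5 lines: jing kmjm tcto vvmpb ewg
Hunk 3: at line 1 remove [tcto] add [oxolx,quu] -> 6 lines: jing kmjm oxolx quu vvmpb ewg
Hunk 4: at line 2 remove [oxolx,quu] add [zfbet] -> 5 lines: jing kmjm zfbet vvmpb ewg

Answer: jing
kmjm
zfbet
vvmpb
ewg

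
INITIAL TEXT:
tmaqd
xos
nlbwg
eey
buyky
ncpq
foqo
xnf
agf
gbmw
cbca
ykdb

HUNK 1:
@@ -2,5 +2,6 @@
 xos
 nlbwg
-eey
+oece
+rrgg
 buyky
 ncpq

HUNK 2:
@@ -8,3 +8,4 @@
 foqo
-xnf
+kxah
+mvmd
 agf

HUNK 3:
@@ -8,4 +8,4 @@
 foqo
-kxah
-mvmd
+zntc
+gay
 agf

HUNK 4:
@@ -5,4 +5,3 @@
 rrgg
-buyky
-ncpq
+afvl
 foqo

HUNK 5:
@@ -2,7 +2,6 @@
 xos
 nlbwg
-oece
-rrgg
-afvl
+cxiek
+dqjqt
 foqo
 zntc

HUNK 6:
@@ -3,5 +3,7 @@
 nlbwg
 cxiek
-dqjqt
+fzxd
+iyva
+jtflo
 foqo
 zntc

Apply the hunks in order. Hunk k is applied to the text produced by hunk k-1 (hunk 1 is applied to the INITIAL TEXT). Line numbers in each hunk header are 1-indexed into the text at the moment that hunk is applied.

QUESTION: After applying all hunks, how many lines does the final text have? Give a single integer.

Hunk 1: at line 2 remove [eey] add [oece,rrgg] -> 13 lines: tmaqd xos nlbwg oece rrgg buyky ncpq foqo xnf agf gbmw cbca ykdb
Hunk 2: at line 8 remove [xnf] add [kxah,mvmd] -> 14 lines: tmaqd xos nlbwg oece rrgg buyky ncpq foqo kxah mvmd agf gbmw cbca ykdb
Hunk 3: at line 8 remove [kxah,mvmd] add [zntc,gay] -> 14 lines: tmaqd xos nlbwg oece rrgg buyky ncpq foqo zntc gay agf gbmw cbca ykdb
Hunk 4: at line 5 remove [buyky,ncpq] add [afvl] -> 13 lines: tmaqd xos nlbwg oece rrgg afvl foqo zntc gay agf gbmw cbca ykdb
Hunk 5: at line 2 remove [oece,rrgg,afvl] add [cxiek,dqjqt] -> 12 lines: tmaqd xos nlbwg cxiek dqjqt foqo zntc gay agf gbmw cbca ykdb
Hunk 6: at line 3 remove [dqjqt] add [fzxd,iyva,jtflo] -> 14 lines: tmaqd xos nlbwg cxiek fzxd iyva jtflo foqo zntc gay agf gbmw cbca ykdb
Final line count: 14

Answer: 14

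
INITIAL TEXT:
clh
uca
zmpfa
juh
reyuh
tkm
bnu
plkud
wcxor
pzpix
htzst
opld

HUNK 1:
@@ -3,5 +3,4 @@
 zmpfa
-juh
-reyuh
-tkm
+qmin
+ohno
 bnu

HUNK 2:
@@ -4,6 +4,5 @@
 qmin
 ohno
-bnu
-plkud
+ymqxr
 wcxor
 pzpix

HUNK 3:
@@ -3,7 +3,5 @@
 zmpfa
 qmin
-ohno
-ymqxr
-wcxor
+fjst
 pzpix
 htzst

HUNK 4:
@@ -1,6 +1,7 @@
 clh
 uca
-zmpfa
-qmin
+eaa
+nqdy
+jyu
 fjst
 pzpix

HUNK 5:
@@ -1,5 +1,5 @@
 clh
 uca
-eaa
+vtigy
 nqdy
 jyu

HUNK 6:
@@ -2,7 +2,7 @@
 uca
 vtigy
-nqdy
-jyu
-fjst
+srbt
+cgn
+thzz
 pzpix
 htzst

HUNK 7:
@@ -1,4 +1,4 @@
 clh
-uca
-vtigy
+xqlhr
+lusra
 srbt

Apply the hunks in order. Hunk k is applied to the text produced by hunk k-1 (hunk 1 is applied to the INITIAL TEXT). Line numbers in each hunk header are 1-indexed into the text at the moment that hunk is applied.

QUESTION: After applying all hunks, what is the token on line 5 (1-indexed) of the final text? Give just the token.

Hunk 1: at line 3 remove [juh,reyuh,tkm] add [qmin,ohno] -> 11 lines: clh uca zmpfa qmin ohno bnu plkud wcxor pzpix htzst opld
Hunk 2: at line 4 remove [bnu,plkud] add [ymqxr] -> 10 lines: clh uca zmpfa qmin ohno ymqxr wcxor pzpix htzst opld
Hunk 3: at line 3 remove [ohno,ymqxr,wcxor] add [fjst] -> 8 lines: clh uca zmpfa qmin fjst pzpix htzst opld
Hunk 4: at line 1 remove [zmpfa,qmin] add [eaa,nqdy,jyu] -> 9 lines: clh uca eaa nqdy jyu fjst pzpix htzst opld
Hunk 5: at line 1 remove [eaa] add [vtigy] -> 9 lines: clh uca vtigy nqdy jyu fjst pzpix htzst opld
Hunk 6: at line 2 remove [nqdy,jyu,fjst] add [srbt,cgn,thzz] -> 9 lines: clh uca vtigy srbt cgn thzz pzpix htzst opld
Hunk 7: at line 1 remove [uca,vtigy] add [xqlhr,lusra] -> 9 lines: clh xqlhr lusra srbt cgn thzz pzpix htzst opld
Final line 5: cgn

Answer: cgn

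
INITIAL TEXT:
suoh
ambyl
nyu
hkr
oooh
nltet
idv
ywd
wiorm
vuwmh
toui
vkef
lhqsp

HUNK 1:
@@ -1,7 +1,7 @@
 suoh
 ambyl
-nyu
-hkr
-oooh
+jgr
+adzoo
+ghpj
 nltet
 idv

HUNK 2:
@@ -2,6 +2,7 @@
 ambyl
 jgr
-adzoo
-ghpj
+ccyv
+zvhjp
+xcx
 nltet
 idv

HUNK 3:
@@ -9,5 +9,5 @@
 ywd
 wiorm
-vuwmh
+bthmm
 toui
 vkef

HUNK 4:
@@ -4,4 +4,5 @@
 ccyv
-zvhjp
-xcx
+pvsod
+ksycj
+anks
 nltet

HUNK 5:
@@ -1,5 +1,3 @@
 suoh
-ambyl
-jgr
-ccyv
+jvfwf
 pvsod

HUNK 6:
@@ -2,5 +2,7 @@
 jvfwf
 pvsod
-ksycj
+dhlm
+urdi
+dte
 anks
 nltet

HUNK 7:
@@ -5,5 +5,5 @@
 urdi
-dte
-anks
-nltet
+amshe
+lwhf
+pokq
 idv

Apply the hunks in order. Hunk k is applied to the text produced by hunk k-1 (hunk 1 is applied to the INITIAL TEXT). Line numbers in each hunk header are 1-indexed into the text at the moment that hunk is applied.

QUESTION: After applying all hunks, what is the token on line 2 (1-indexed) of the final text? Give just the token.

Hunk 1: at line 1 remove [nyu,hkr,oooh] add [jgr,adzoo,ghpj] -> 13 lines: suoh ambyl jgr adzoo ghpj nltet idv ywd wiorm vuwmh toui vkef lhqsp
Hunk 2: at line 2 remove [adzoo,ghpj] add [ccyv,zvhjp,xcx] -> 14 lines: suoh ambyl jgr ccyv zvhjp xcx nltet idv ywd wiorm vuwmh toui vkef lhqsp
Hunk 3: at line 9 remove [vuwmh] add [bthmm] -> 14 lines: suoh ambyl jgr ccyv zvhjp xcx nltet idv ywd wiorm bthmm toui vkef lhqsp
Hunk 4: at line 4 remove [zvhjp,xcx] add [pvsod,ksycj,anks] -> 15 lines: suoh ambyl jgr ccyv pvsod ksycj anks nltet idv ywd wiorm bthmm toui vkef lhqsp
Hunk 5: at line 1 remove [ambyl,jgr,ccyv] add [jvfwf] -> 13 lines: suoh jvfwf pvsod ksycj anks nltet idv ywd wiorm bthmm toui vkef lhqsp
Hunk 6: at line 2 remove [ksycj] add [dhlm,urdi,dte] -> 15 lines: suoh jvfwf pvsod dhlm urdi dte anks nltet idv ywd wiorm bthmm toui vkef lhqsp
Hunk 7: at line 5 remove [dte,anks,nltet] add [amshe,lwhf,pokq] -> 15 lines: suoh jvfwf pvsod dhlm urdi amshe lwhf pokq idv ywd wiorm bthmm toui vkef lhqsp
Final line 2: jvfwf

Answer: jvfwf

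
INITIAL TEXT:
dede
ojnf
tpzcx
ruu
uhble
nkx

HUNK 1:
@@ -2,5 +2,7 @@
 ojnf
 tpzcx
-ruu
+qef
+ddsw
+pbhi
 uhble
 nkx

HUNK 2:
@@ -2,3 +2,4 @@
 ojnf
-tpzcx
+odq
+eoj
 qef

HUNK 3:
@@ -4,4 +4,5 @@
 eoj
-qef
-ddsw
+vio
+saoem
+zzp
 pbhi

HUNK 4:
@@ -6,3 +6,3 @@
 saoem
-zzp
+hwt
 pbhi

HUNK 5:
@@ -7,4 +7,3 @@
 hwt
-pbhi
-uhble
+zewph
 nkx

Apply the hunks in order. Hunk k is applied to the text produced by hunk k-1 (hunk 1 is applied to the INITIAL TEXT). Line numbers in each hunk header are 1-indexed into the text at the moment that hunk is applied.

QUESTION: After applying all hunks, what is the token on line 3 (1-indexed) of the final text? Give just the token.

Answer: odq

Derivation:
Hunk 1: at line 2 remove [ruu] add [qef,ddsw,pbhi] -> 8 lines: dede ojnf tpzcx qef ddsw pbhi uhble nkx
Hunk 2: at line 2 remove [tpzcx] add [odq,eoj] -> 9 lines: dede ojnf odq eoj qef ddsw pbhi uhble nkx
Hunk 3: at line 4 remove [qef,ddsw] add [vio,saoem,zzp] -> 10 lines: dede ojnf odq eoj vio saoem zzp pbhi uhble nkx
Hunk 4: at line 6 remove [zzp] add [hwt] -> 10 lines: dede ojnf odq eoj vio saoem hwt pbhi uhble nkx
Hunk 5: at line 7 remove [pbhi,uhble] add [zewph] -> 9 lines: dede ojnf odq eoj vio saoem hwt zewph nkx
Final line 3: odq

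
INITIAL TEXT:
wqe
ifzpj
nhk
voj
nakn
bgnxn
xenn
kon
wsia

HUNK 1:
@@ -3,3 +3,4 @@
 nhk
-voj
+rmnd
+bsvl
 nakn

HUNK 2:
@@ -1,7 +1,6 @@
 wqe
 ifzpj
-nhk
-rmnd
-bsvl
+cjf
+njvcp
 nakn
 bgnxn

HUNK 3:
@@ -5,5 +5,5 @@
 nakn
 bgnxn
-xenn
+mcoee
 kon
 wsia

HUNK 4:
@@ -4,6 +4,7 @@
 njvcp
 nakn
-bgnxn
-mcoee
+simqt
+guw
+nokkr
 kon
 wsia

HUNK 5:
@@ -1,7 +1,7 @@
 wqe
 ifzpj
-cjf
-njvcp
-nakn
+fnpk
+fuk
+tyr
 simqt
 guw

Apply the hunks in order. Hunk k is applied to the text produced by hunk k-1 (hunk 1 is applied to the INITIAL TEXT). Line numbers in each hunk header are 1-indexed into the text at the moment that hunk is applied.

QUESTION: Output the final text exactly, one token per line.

Hunk 1: at line 3 remove [voj] add [rmnd,bsvl] -> 10 lines: wqe ifzpj nhk rmnd bsvl nakn bgnxn xenn kon wsia
Hunk 2: at line 1 remove [nhk,rmnd,bsvl] add [cjf,njvcp] -> 9 lines: wqe ifzpj cjf njvcp nakn bgnxn xenn kon wsia
Hunk 3: at line 5 remove [xenn] add [mcoee] -> 9 lines: wqe ifzpj cjf njvcp nakn bgnxn mcoee kon wsia
Hunk 4: at line 4 remove [bgnxn,mcoee] add [simqt,guw,nokkr] -> 10 lines: wqe ifzpj cjf njvcp nakn simqt guw nokkr kon wsia
Hunk 5: at line 1 remove [cjf,njvcp,nakn] add [fnpk,fuk,tyr] -> 10 lines: wqe ifzpj fnpk fuk tyr simqt guw nokkr kon wsia

Answer: wqe
ifzpj
fnpk
fuk
tyr
simqt
guw
nokkr
kon
wsia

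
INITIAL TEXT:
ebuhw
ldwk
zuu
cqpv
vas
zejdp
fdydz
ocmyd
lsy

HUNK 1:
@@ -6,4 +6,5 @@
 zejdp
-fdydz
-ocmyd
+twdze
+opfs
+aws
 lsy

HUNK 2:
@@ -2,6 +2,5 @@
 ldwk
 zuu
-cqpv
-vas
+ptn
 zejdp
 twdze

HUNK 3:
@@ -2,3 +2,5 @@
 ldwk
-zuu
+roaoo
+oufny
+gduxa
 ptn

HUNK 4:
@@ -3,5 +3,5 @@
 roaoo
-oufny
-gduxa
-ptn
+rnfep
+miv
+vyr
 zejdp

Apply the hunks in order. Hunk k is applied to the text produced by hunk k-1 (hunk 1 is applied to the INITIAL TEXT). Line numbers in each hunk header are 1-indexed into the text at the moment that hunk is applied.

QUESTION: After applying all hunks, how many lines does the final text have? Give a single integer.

Answer: 11

Derivation:
Hunk 1: at line 6 remove [fdydz,ocmyd] add [twdze,opfs,aws] -> 10 lines: ebuhw ldwk zuu cqpv vas zejdp twdze opfs aws lsy
Hunk 2: at line 2 remove [cqpv,vas] add [ptn] -> 9 lines: ebuhw ldwk zuu ptn zejdp twdze opfs aws lsy
Hunk 3: at line 2 remove [zuu] add [roaoo,oufny,gduxa] -> 11 lines: ebuhw ldwk roaoo oufny gduxa ptn zejdp twdze opfs aws lsy
Hunk 4: at line 3 remove [oufny,gduxa,ptn] add [rnfep,miv,vyr] -> 11 lines: ebuhw ldwk roaoo rnfep miv vyr zejdp twdze opfs aws lsy
Final line count: 11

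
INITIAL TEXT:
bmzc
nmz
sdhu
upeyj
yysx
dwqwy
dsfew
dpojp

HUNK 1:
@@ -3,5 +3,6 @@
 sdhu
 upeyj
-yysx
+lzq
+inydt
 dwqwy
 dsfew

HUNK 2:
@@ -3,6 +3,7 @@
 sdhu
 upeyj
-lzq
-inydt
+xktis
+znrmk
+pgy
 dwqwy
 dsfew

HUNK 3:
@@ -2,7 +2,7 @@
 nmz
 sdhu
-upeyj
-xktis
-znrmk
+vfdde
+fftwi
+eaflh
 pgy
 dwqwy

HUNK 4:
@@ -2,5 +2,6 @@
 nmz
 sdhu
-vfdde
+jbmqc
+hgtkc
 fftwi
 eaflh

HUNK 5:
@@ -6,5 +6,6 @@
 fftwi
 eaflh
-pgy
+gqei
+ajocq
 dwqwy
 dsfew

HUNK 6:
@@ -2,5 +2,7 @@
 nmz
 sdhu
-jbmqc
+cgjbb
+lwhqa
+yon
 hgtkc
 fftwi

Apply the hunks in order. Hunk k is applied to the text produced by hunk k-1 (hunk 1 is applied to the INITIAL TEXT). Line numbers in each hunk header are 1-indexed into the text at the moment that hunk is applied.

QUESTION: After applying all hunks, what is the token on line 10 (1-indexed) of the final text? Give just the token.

Hunk 1: at line 3 remove [yysx] add [lzq,inydt] -> 9 lines: bmzc nmz sdhu upeyj lzq inydt dwqwy dsfew dpojp
Hunk 2: at line 3 remove [lzq,inydt] add [xktis,znrmk,pgy] -> 10 lines: bmzc nmz sdhu upeyj xktis znrmk pgy dwqwy dsfew dpojp
Hunk 3: at line 2 remove [upeyj,xktis,znrmk] add [vfdde,fftwi,eaflh] -> 10 lines: bmzc nmz sdhu vfdde fftwi eaflh pgy dwqwy dsfew dpojp
Hunk 4: at line 2 remove [vfdde] add [jbmqc,hgtkc] -> 11 lines: bmzc nmz sdhu jbmqc hgtkc fftwi eaflh pgy dwqwy dsfew dpojp
Hunk 5: at line 6 remove [pgy] add [gqei,ajocq] -> 12 lines: bmzc nmz sdhu jbmqc hgtkc fftwi eaflh gqei ajocq dwqwy dsfew dpojp
Hunk 6: at line 2 remove [jbmqc] add [cgjbb,lwhqa,yon] -> 14 lines: bmzc nmz sdhu cgjbb lwhqa yon hgtkc fftwi eaflh gqei ajocq dwqwy dsfew dpojp
Final line 10: gqei

Answer: gqei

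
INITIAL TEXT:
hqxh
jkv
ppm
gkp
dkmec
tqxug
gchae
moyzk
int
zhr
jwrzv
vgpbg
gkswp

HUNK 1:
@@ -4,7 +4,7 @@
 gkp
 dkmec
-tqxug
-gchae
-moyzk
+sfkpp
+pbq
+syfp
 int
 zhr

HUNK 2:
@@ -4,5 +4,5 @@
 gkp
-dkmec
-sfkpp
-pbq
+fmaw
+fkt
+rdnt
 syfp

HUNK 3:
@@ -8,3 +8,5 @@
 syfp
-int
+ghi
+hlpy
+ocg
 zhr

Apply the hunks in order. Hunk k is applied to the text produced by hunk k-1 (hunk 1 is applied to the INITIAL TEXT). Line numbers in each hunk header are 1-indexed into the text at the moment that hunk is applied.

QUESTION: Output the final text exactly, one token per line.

Answer: hqxh
jkv
ppm
gkp
fmaw
fkt
rdnt
syfp
ghi
hlpy
ocg
zhr
jwrzv
vgpbg
gkswp

Derivation:
Hunk 1: at line 4 remove [tqxug,gchae,moyzk] add [sfkpp,pbq,syfp] -> 13 lines: hqxh jkv ppm gkp dkmec sfkpp pbq syfp int zhr jwrzv vgpbg gkswp
Hunk 2: at line 4 remove [dkmec,sfkpp,pbq] add [fmaw,fkt,rdnt] -> 13 lines: hqxh jkv ppm gkp fmaw fkt rdnt syfp int zhr jwrzv vgpbg gkswp
Hunk 3: at line 8 remove [int] add [ghi,hlpy,ocg] -> 15 lines: hqxh jkv ppm gkp fmaw fkt rdnt syfp ghi hlpy ocg zhr jwrzv vgpbg gkswp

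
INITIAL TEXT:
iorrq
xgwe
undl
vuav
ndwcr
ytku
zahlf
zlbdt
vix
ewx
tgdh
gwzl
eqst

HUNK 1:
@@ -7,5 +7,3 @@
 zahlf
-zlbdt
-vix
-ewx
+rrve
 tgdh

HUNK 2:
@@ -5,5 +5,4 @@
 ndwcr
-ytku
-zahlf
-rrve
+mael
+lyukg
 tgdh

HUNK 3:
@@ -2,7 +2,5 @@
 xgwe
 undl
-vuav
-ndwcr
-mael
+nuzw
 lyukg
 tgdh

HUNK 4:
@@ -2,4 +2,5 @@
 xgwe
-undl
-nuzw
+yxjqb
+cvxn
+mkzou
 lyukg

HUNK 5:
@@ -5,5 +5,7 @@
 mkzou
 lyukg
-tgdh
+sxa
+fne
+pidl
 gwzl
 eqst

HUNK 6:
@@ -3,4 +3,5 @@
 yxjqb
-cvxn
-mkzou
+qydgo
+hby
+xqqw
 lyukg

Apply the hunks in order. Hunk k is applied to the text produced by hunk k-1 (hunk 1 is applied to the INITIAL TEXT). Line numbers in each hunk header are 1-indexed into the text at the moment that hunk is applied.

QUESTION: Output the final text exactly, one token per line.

Hunk 1: at line 7 remove [zlbdt,vix,ewx] add [rrve] -> 11 lines: iorrq xgwe undl vuav ndwcr ytku zahlf rrve tgdh gwzl eqst
Hunk 2: at line 5 remove [ytku,zahlf,rrve] add [mael,lyukg] -> 10 lines: iorrq xgwe undl vuav ndwcr mael lyukg tgdh gwzl eqst
Hunk 3: at line 2 remove [vuav,ndwcr,mael] add [nuzw] -> 8 lines: iorrq xgwe undl nuzw lyukg tgdh gwzl eqst
Hunk 4: at line 2 remove [undl,nuzw] add [yxjqb,cvxn,mkzou] -> 9 lines: iorrq xgwe yxjqb cvxn mkzou lyukg tgdh gwzl eqst
Hunk 5: at line 5 remove [tgdh] add [sxa,fne,pidl] -> 11 lines: iorrq xgwe yxjqb cvxn mkzou lyukg sxa fne pidl gwzl eqst
Hunk 6: at line 3 remove [cvxn,mkzou] add [qydgo,hby,xqqw] -> 12 lines: iorrq xgwe yxjqb qydgo hby xqqw lyukg sxa fne pidl gwzl eqst

Answer: iorrq
xgwe
yxjqb
qydgo
hby
xqqw
lyukg
sxa
fne
pidl
gwzl
eqst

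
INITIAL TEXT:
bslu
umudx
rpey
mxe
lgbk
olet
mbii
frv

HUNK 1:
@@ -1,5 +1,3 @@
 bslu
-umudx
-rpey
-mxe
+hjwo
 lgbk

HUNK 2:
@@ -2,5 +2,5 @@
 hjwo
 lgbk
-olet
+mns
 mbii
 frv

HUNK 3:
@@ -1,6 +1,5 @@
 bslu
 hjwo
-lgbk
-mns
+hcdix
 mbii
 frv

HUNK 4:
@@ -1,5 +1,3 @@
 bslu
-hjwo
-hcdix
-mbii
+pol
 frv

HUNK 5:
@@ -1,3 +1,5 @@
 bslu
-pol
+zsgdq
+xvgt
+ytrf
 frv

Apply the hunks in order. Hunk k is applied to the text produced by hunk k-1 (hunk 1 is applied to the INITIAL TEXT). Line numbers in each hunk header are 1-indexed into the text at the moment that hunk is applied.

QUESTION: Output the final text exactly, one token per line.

Hunk 1: at line 1 remove [umudx,rpey,mxe] add [hjwo] -> 6 lines: bslu hjwo lgbk olet mbii frv
Hunk 2: at line 2 remove [olet] add [mns] -> 6 lines: bslu hjwo lgbk mns mbii frv
Hunk 3: at line 1 remove [lgbk,mns] add [hcdix] -> 5 lines: bslu hjwo hcdix mbii frv
Hunk 4: at line 1 remove [hjwo,hcdix,mbii] add [pol] -> 3 lines: bslu pol frv
Hunk 5: at line 1 remove [pol] add [zsgdq,xvgt,ytrf] -> 5 lines: bslu zsgdq xvgt ytrf frv

Answer: bslu
zsgdq
xvgt
ytrf
frv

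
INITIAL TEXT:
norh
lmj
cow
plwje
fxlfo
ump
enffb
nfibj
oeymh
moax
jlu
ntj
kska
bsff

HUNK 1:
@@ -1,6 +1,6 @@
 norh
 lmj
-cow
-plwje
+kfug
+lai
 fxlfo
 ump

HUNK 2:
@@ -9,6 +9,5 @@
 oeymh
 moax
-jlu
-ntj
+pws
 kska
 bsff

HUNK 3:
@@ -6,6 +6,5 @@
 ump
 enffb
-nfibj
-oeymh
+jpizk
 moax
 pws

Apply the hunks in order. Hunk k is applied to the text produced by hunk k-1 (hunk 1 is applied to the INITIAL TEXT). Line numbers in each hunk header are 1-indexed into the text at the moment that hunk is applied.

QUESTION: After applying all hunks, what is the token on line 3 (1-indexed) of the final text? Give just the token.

Answer: kfug

Derivation:
Hunk 1: at line 1 remove [cow,plwje] add [kfug,lai] -> 14 lines: norh lmj kfug lai fxlfo ump enffb nfibj oeymh moax jlu ntj kska bsff
Hunk 2: at line 9 remove [jlu,ntj] add [pws] -> 13 lines: norh lmj kfug lai fxlfo ump enffb nfibj oeymh moax pws kska bsff
Hunk 3: at line 6 remove [nfibj,oeymh] add [jpizk] -> 12 lines: norh lmj kfug lai fxlfo ump enffb jpizk moax pws kska bsff
Final line 3: kfug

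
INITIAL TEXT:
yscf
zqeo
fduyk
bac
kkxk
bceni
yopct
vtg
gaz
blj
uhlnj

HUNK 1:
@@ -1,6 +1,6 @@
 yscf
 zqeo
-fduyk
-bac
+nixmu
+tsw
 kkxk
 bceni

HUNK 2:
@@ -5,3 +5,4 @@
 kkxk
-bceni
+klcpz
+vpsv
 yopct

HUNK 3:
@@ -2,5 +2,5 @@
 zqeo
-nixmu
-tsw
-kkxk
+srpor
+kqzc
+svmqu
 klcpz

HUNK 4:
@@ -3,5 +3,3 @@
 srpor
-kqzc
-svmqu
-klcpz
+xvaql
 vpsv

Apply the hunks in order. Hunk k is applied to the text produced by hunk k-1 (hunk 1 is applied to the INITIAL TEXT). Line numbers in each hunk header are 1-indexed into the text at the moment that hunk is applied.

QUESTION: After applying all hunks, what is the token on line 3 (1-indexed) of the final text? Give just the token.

Answer: srpor

Derivation:
Hunk 1: at line 1 remove [fduyk,bac] add [nixmu,tsw] -> 11 lines: yscf zqeo nixmu tsw kkxk bceni yopct vtg gaz blj uhlnj
Hunk 2: at line 5 remove [bceni] add [klcpz,vpsv] -> 12 lines: yscf zqeo nixmu tsw kkxk klcpz vpsv yopct vtg gaz blj uhlnj
Hunk 3: at line 2 remove [nixmu,tsw,kkxk] add [srpor,kqzc,svmqu] -> 12 lines: yscf zqeo srpor kqzc svmqu klcpz vpsv yopct vtg gaz blj uhlnj
Hunk 4: at line 3 remove [kqzc,svmqu,klcpz] add [xvaql] -> 10 lines: yscf zqeo srpor xvaql vpsv yopct vtg gaz blj uhlnj
Final line 3: srpor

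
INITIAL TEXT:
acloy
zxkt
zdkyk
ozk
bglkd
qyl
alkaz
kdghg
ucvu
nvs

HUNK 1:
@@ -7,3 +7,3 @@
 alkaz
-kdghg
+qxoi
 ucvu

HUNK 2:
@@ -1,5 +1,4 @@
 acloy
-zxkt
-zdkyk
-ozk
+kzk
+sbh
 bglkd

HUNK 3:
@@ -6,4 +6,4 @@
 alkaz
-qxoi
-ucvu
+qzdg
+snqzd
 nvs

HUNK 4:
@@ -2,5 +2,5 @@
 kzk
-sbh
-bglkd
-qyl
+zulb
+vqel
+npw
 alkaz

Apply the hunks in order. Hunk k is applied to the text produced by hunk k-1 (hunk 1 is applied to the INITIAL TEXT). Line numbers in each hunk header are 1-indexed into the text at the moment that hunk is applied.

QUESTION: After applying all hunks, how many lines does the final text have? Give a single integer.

Hunk 1: at line 7 remove [kdghg] add [qxoi] -> 10 lines: acloy zxkt zdkyk ozk bglkd qyl alkaz qxoi ucvu nvs
Hunk 2: at line 1 remove [zxkt,zdkyk,ozk] add [kzk,sbh] -> 9 lines: acloy kzk sbh bglkd qyl alkaz qxoi ucvu nvs
Hunk 3: at line 6 remove [qxoi,ucvu] add [qzdg,snqzd] -> 9 lines: acloy kzk sbh bglkd qyl alkaz qzdg snqzd nvs
Hunk 4: at line 2 remove [sbh,bglkd,qyl] add [zulb,vqel,npw] -> 9 lines: acloy kzk zulb vqel npw alkaz qzdg snqzd nvs
Final line count: 9

Answer: 9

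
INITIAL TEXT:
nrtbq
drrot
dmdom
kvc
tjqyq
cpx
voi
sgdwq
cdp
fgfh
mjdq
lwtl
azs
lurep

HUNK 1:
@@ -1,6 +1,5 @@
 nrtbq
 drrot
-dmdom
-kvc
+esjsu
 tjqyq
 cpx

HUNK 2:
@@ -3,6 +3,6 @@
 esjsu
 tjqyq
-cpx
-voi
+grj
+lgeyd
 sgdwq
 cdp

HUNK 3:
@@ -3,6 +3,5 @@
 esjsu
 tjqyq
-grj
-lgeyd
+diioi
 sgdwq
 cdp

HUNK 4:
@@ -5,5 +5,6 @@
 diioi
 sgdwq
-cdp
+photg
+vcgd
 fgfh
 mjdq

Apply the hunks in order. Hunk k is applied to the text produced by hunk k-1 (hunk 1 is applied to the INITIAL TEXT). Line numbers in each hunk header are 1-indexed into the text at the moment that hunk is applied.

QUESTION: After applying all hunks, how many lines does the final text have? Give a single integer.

Answer: 13

Derivation:
Hunk 1: at line 1 remove [dmdom,kvc] add [esjsu] -> 13 lines: nrtbq drrot esjsu tjqyq cpx voi sgdwq cdp fgfh mjdq lwtl azs lurep
Hunk 2: at line 3 remove [cpx,voi] add [grj,lgeyd] -> 13 lines: nrtbq drrot esjsu tjqyq grj lgeyd sgdwq cdp fgfh mjdq lwtl azs lurep
Hunk 3: at line 3 remove [grj,lgeyd] add [diioi] -> 12 lines: nrtbq drrot esjsu tjqyq diioi sgdwq cdp fgfh mjdq lwtl azs lurep
Hunk 4: at line 5 remove [cdp] add [photg,vcgd] -> 13 lines: nrtbq drrot esjsu tjqyq diioi sgdwq photg vcgd fgfh mjdq lwtl azs lurep
Final line count: 13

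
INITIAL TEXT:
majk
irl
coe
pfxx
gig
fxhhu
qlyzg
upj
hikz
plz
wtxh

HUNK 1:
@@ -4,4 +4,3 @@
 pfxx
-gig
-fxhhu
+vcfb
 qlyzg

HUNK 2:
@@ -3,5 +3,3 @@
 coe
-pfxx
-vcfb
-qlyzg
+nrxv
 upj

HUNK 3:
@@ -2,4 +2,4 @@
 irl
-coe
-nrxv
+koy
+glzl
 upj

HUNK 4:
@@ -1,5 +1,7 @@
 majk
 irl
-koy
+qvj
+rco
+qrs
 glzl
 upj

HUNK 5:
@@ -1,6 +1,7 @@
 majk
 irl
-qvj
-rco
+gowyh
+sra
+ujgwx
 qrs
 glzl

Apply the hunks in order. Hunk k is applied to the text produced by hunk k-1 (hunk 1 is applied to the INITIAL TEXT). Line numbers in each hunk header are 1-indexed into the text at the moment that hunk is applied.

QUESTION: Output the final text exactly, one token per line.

Hunk 1: at line 4 remove [gig,fxhhu] add [vcfb] -> 10 lines: majk irl coe pfxx vcfb qlyzg upj hikz plz wtxh
Hunk 2: at line 3 remove [pfxx,vcfb,qlyzg] add [nrxv] -> 8 lines: majk irl coe nrxv upj hikz plz wtxh
Hunk 3: at line 2 remove [coe,nrxv] add [koy,glzl] -> 8 lines: majk irl koy glzl upj hikz plz wtxh
Hunk 4: at line 1 remove [koy] add [qvj,rco,qrs] -> 10 lines: majk irl qvj rco qrs glzl upj hikz plz wtxh
Hunk 5: at line 1 remove [qvj,rco] add [gowyh,sra,ujgwx] -> 11 lines: majk irl gowyh sra ujgwx qrs glzl upj hikz plz wtxh

Answer: majk
irl
gowyh
sra
ujgwx
qrs
glzl
upj
hikz
plz
wtxh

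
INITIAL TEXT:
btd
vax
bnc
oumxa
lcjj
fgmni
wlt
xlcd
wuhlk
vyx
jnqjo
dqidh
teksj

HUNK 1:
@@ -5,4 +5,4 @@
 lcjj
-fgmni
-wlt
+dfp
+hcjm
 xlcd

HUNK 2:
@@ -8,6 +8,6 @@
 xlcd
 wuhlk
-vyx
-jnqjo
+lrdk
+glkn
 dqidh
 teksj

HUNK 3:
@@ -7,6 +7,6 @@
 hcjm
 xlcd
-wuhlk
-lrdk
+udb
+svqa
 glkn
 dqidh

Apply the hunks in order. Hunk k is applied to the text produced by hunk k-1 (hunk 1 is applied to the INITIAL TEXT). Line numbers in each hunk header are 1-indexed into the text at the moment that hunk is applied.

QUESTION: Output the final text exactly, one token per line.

Answer: btd
vax
bnc
oumxa
lcjj
dfp
hcjm
xlcd
udb
svqa
glkn
dqidh
teksj

Derivation:
Hunk 1: at line 5 remove [fgmni,wlt] add [dfp,hcjm] -> 13 lines: btd vax bnc oumxa lcjj dfp hcjm xlcd wuhlk vyx jnqjo dqidh teksj
Hunk 2: at line 8 remove [vyx,jnqjo] add [lrdk,glkn] -> 13 lines: btd vax bnc oumxa lcjj dfp hcjm xlcd wuhlk lrdk glkn dqidh teksj
Hunk 3: at line 7 remove [wuhlk,lrdk] add [udb,svqa] -> 13 lines: btd vax bnc oumxa lcjj dfp hcjm xlcd udb svqa glkn dqidh teksj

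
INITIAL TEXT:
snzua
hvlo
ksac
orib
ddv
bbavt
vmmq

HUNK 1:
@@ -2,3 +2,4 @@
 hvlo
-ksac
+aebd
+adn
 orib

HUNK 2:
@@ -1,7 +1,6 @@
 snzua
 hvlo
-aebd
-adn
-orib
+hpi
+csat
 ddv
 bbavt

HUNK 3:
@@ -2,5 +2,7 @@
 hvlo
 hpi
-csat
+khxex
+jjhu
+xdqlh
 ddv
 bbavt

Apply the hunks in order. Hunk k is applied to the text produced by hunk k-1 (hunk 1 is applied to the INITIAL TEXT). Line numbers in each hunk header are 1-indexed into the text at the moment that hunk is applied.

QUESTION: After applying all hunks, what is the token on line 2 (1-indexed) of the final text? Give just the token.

Hunk 1: at line 2 remove [ksac] add [aebd,adn] -> 8 lines: snzua hvlo aebd adn orib ddv bbavt vmmq
Hunk 2: at line 1 remove [aebd,adn,orib] add [hpi,csat] -> 7 lines: snzua hvlo hpi csat ddv bbavt vmmq
Hunk 3: at line 2 remove [csat] add [khxex,jjhu,xdqlh] -> 9 lines: snzua hvlo hpi khxex jjhu xdqlh ddv bbavt vmmq
Final line 2: hvlo

Answer: hvlo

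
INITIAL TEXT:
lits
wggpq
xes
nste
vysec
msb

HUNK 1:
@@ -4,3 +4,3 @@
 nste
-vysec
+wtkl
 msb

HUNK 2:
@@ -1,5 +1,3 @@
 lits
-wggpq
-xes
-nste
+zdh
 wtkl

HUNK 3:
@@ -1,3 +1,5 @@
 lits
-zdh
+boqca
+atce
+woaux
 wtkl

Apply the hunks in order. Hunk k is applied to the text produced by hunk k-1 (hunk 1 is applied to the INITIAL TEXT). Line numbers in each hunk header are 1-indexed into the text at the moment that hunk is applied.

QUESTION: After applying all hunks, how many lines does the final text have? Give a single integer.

Hunk 1: at line 4 remove [vysec] add [wtkl] -> 6 lines: lits wggpq xes nste wtkl msb
Hunk 2: at line 1 remove [wggpq,xes,nste] add [zdh] -> 4 lines: lits zdh wtkl msb
Hunk 3: at line 1 remove [zdh] add [boqca,atce,woaux] -> 6 lines: lits boqca atce woaux wtkl msb
Final line count: 6

Answer: 6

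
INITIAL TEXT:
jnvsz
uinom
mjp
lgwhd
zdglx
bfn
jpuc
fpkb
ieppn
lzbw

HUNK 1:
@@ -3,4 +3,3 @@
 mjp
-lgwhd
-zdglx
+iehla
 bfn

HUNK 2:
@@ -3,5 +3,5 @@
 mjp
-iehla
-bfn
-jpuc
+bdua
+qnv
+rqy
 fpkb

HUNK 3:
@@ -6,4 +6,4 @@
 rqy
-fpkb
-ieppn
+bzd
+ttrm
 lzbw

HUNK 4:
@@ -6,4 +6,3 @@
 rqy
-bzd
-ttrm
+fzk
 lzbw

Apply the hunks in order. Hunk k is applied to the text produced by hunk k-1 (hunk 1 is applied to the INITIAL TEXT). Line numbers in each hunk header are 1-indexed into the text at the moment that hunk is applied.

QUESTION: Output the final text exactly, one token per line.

Hunk 1: at line 3 remove [lgwhd,zdglx] add [iehla] -> 9 lines: jnvsz uinom mjp iehla bfn jpuc fpkb ieppn lzbw
Hunk 2: at line 3 remove [iehla,bfn,jpuc] add [bdua,qnv,rqy] -> 9 lines: jnvsz uinom mjp bdua qnv rqy fpkb ieppn lzbw
Hunk 3: at line 6 remove [fpkb,ieppn] add [bzd,ttrm] -> 9 lines: jnvsz uinom mjp bdua qnv rqy bzd ttrm lzbw
Hunk 4: at line 6 remove [bzd,ttrm] add [fzk] -> 8 lines: jnvsz uinom mjp bdua qnv rqy fzk lzbw

Answer: jnvsz
uinom
mjp
bdua
qnv
rqy
fzk
lzbw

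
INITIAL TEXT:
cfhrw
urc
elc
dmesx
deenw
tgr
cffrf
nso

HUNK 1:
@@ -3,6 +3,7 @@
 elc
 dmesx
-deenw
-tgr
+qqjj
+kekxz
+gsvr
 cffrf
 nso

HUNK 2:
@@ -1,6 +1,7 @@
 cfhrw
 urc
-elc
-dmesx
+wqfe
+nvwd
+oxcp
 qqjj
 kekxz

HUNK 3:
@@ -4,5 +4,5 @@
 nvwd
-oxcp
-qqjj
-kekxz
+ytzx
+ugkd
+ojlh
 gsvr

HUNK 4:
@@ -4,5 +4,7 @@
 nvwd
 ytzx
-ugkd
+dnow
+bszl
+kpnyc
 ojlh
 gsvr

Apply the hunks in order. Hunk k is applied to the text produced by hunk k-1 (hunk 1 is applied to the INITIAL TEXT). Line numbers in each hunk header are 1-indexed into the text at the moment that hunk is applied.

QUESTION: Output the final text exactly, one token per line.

Hunk 1: at line 3 remove [deenw,tgr] add [qqjj,kekxz,gsvr] -> 9 lines: cfhrw urc elc dmesx qqjj kekxz gsvr cffrf nso
Hunk 2: at line 1 remove [elc,dmesx] add [wqfe,nvwd,oxcp] -> 10 lines: cfhrw urc wqfe nvwd oxcp qqjj kekxz gsvr cffrf nso
Hunk 3: at line 4 remove [oxcp,qqjj,kekxz] add [ytzx,ugkd,ojlh] -> 10 lines: cfhrw urc wqfe nvwd ytzx ugkd ojlh gsvr cffrf nso
Hunk 4: at line 4 remove [ugkd] add [dnow,bszl,kpnyc] -> 12 lines: cfhrw urc wqfe nvwd ytzx dnow bszl kpnyc ojlh gsvr cffrf nso

Answer: cfhrw
urc
wqfe
nvwd
ytzx
dnow
bszl
kpnyc
ojlh
gsvr
cffrf
nso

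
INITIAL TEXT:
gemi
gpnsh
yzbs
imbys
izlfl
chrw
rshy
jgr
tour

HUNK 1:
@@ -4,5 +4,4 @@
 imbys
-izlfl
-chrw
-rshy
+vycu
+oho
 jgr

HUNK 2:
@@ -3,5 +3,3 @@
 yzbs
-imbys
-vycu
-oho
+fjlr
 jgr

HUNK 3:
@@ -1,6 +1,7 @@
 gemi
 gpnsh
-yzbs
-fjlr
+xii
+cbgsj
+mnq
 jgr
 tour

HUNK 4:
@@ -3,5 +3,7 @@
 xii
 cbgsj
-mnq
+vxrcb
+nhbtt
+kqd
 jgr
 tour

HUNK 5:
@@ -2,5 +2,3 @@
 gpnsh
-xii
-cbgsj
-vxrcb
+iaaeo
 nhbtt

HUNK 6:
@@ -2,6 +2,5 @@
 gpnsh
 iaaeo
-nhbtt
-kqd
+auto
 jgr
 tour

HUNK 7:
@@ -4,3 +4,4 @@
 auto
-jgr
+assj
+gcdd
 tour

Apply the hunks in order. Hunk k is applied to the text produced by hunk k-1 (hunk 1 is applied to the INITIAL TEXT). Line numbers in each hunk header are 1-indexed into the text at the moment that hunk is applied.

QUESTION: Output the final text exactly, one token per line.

Answer: gemi
gpnsh
iaaeo
auto
assj
gcdd
tour

Derivation:
Hunk 1: at line 4 remove [izlfl,chrw,rshy] add [vycu,oho] -> 8 lines: gemi gpnsh yzbs imbys vycu oho jgr tour
Hunk 2: at line 3 remove [imbys,vycu,oho] add [fjlr] -> 6 lines: gemi gpnsh yzbs fjlr jgr tour
Hunk 3: at line 1 remove [yzbs,fjlr] add [xii,cbgsj,mnq] -> 7 lines: gemi gpnsh xii cbgsj mnq jgr tour
Hunk 4: at line 3 remove [mnq] add [vxrcb,nhbtt,kqd] -> 9 lines: gemi gpnsh xii cbgsj vxrcb nhbtt kqd jgr tour
Hunk 5: at line 2 remove [xii,cbgsj,vxrcb] add [iaaeo] -> 7 lines: gemi gpnsh iaaeo nhbtt kqd jgr tour
Hunk 6: at line 2 remove [nhbtt,kqd] add [auto] -> 6 lines: gemi gpnsh iaaeo auto jgr tour
Hunk 7: at line 4 remove [jgr] add [assj,gcdd] -> 7 lines: gemi gpnsh iaaeo auto assj gcdd tour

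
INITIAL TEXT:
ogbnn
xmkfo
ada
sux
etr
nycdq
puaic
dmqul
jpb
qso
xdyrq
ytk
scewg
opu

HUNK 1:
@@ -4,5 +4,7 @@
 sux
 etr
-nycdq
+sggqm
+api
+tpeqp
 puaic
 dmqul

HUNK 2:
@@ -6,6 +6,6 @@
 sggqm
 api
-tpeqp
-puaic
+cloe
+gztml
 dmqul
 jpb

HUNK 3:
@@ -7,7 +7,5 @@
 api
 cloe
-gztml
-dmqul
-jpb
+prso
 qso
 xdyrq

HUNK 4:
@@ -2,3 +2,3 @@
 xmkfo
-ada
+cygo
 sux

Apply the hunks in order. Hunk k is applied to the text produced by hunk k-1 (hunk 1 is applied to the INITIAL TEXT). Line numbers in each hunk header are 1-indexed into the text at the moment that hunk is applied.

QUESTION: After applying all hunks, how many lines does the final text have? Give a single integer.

Hunk 1: at line 4 remove [nycdq] add [sggqm,api,tpeqp] -> 16 lines: ogbnn xmkfo ada sux etr sggqm api tpeqp puaic dmqul jpb qso xdyrq ytk scewg opu
Hunk 2: at line 6 remove [tpeqp,puaic] add [cloe,gztml] -> 16 lines: ogbnn xmkfo ada sux etr sggqm api cloe gztml dmqul jpb qso xdyrq ytk scewg opu
Hunk 3: at line 7 remove [gztml,dmqul,jpb] add [prso] -> 14 lines: ogbnn xmkfo ada sux etr sggqm api cloe prso qso xdyrq ytk scewg opu
Hunk 4: at line 2 remove [ada] add [cygo] -> 14 lines: ogbnn xmkfo cygo sux etr sggqm api cloe prso qso xdyrq ytk scewg opu
Final line count: 14

Answer: 14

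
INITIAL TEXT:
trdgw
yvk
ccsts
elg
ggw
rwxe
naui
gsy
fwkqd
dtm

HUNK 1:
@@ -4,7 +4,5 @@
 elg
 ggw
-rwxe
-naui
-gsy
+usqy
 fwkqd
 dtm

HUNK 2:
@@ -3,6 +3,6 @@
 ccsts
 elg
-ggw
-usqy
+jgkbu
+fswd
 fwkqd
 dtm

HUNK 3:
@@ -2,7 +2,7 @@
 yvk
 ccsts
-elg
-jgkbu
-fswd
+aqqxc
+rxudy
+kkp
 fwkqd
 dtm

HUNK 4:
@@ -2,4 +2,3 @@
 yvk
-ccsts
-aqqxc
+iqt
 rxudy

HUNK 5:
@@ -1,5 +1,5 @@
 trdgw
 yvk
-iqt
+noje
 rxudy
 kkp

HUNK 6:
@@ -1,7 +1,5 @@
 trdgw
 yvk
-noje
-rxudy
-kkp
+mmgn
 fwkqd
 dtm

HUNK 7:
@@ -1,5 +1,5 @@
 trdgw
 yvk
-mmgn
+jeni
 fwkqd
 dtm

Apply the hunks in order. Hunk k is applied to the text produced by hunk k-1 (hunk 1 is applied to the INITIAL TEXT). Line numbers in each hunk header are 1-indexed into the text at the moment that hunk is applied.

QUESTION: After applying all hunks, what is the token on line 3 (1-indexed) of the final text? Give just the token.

Hunk 1: at line 4 remove [rwxe,naui,gsy] add [usqy] -> 8 lines: trdgw yvk ccsts elg ggw usqy fwkqd dtm
Hunk 2: at line 3 remove [ggw,usqy] add [jgkbu,fswd] -> 8 lines: trdgw yvk ccsts elg jgkbu fswd fwkqd dtm
Hunk 3: at line 2 remove [elg,jgkbu,fswd] add [aqqxc,rxudy,kkp] -> 8 lines: trdgw yvk ccsts aqqxc rxudy kkp fwkqd dtm
Hunk 4: at line 2 remove [ccsts,aqqxc] add [iqt] -> 7 lines: trdgw yvk iqt rxudy kkp fwkqd dtm
Hunk 5: at line 1 remove [iqt] add [noje] -> 7 lines: trdgw yvk noje rxudy kkp fwkqd dtm
Hunk 6: at line 1 remove [noje,rxudy,kkp] add [mmgn] -> 5 lines: trdgw yvk mmgn fwkqd dtm
Hunk 7: at line 1 remove [mmgn] add [jeni] -> 5 lines: trdgw yvk jeni fwkqd dtm
Final line 3: jeni

Answer: jeni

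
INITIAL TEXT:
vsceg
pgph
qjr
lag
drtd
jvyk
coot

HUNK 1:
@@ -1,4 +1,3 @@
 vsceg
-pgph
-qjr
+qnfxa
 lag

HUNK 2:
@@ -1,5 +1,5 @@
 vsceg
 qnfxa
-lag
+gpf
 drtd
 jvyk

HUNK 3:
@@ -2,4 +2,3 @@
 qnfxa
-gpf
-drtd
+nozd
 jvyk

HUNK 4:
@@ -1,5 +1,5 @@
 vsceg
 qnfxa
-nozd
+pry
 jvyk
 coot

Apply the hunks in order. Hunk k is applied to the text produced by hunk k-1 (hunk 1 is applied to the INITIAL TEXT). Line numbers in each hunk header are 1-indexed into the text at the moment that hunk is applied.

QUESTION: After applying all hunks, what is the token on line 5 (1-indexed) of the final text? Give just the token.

Answer: coot

Derivation:
Hunk 1: at line 1 remove [pgph,qjr] add [qnfxa] -> 6 lines: vsceg qnfxa lag drtd jvyk coot
Hunk 2: at line 1 remove [lag] add [gpf] -> 6 lines: vsceg qnfxa gpf drtd jvyk coot
Hunk 3: at line 2 remove [gpf,drtd] add [nozd] -> 5 lines: vsceg qnfxa nozd jvyk coot
Hunk 4: at line 1 remove [nozd] add [pry] -> 5 lines: vsceg qnfxa pry jvyk coot
Final line 5: coot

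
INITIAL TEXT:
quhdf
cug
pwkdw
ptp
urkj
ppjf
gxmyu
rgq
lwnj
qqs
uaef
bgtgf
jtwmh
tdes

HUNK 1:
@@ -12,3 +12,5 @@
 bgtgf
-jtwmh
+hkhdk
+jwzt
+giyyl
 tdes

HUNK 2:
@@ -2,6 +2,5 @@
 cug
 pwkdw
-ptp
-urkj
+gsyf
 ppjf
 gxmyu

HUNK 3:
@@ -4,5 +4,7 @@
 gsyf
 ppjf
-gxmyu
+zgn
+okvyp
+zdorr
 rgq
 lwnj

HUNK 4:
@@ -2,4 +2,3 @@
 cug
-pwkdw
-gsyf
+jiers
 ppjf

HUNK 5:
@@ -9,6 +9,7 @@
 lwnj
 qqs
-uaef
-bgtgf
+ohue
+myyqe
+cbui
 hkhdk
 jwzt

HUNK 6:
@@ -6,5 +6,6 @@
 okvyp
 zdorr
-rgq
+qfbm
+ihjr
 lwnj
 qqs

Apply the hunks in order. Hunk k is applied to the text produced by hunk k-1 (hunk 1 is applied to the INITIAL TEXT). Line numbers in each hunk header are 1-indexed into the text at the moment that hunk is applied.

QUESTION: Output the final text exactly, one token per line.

Answer: quhdf
cug
jiers
ppjf
zgn
okvyp
zdorr
qfbm
ihjr
lwnj
qqs
ohue
myyqe
cbui
hkhdk
jwzt
giyyl
tdes

Derivation:
Hunk 1: at line 12 remove [jtwmh] add [hkhdk,jwzt,giyyl] -> 16 lines: quhdf cug pwkdw ptp urkj ppjf gxmyu rgq lwnj qqs uaef bgtgf hkhdk jwzt giyyl tdes
Hunk 2: at line 2 remove [ptp,urkj] add [gsyf] -> 15 lines: quhdf cug pwkdw gsyf ppjf gxmyu rgq lwnj qqs uaef bgtgf hkhdk jwzt giyyl tdes
Hunk 3: at line 4 remove [gxmyu] add [zgn,okvyp,zdorr] -> 17 lines: quhdf cug pwkdw gsyf ppjf zgn okvyp zdorr rgq lwnj qqs uaef bgtgf hkhdk jwzt giyyl tdes
Hunk 4: at line 2 remove [pwkdw,gsyf] add [jiers] -> 16 lines: quhdf cug jiers ppjf zgn okvyp zdorr rgq lwnj qqs uaef bgtgf hkhdk jwzt giyyl tdes
Hunk 5: at line 9 remove [uaef,bgtgf] add [ohue,myyqe,cbui] -> 17 lines: quhdf cug jiers ppjf zgn okvyp zdorr rgq lwnj qqs ohue myyqe cbui hkhdk jwzt giyyl tdes
Hunk 6: at line 6 remove [rgq] add [qfbm,ihjr] -> 18 lines: quhdf cug jiers ppjf zgn okvyp zdorr qfbm ihjr lwnj qqs ohue myyqe cbui hkhdk jwzt giyyl tdes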